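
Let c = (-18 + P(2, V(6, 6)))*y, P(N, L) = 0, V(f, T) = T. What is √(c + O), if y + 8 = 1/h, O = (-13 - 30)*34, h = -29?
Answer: 2*I*√276979/29 ≈ 36.296*I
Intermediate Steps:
O = -1462 (O = -43*34 = -1462)
y = -233/29 (y = -8 + 1/(-29) = -8 - 1/29 = -233/29 ≈ -8.0345)
c = 4194/29 (c = (-18 + 0)*(-233/29) = -18*(-233/29) = 4194/29 ≈ 144.62)
√(c + O) = √(4194/29 - 1462) = √(-38204/29) = 2*I*√276979/29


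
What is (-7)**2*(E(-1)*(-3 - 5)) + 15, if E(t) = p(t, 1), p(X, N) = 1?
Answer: -377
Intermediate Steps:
E(t) = 1
(-7)**2*(E(-1)*(-3 - 5)) + 15 = (-7)**2*(1*(-3 - 5)) + 15 = 49*(1*(-8)) + 15 = 49*(-8) + 15 = -392 + 15 = -377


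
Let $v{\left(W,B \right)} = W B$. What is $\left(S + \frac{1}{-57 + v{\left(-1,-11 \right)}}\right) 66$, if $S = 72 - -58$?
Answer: $\frac{197307}{23} \approx 8578.6$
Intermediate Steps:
$v{\left(W,B \right)} = B W$
$S = 130$ ($S = 72 + 58 = 130$)
$\left(S + \frac{1}{-57 + v{\left(-1,-11 \right)}}\right) 66 = \left(130 + \frac{1}{-57 - -11}\right) 66 = \left(130 + \frac{1}{-57 + 11}\right) 66 = \left(130 + \frac{1}{-46}\right) 66 = \left(130 - \frac{1}{46}\right) 66 = \frac{5979}{46} \cdot 66 = \frac{197307}{23}$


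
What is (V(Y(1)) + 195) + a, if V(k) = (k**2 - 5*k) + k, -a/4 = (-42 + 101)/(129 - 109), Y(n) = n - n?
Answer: 916/5 ≈ 183.20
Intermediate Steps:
Y(n) = 0
a = -59/5 (a = -4*(-42 + 101)/(129 - 109) = -236/20 = -4*59/20 = -59/5 ≈ -11.800)
V(k) = k**2 - 4*k
(V(Y(1)) + 195) + a = (0*(-4 + 0) + 195) - 59/5 = (0*(-4) + 195) - 59/5 = (0 + 195) - 59/5 = 195 - 59/5 = 916/5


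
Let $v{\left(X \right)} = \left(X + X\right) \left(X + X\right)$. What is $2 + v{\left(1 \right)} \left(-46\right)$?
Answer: $-182$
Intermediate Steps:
$v{\left(X \right)} = 4 X^{2}$ ($v{\left(X \right)} = 2 X 2 X = 4 X^{2}$)
$2 + v{\left(1 \right)} \left(-46\right) = 2 + 4 \cdot 1^{2} \left(-46\right) = 2 + 4 \cdot 1 \left(-46\right) = 2 + 4 \left(-46\right) = 2 - 184 = -182$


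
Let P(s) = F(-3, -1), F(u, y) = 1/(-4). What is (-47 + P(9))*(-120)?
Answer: 5670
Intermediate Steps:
F(u, y) = -1/4
P(s) = -1/4
(-47 + P(9))*(-120) = (-47 - 1/4)*(-120) = -189/4*(-120) = 5670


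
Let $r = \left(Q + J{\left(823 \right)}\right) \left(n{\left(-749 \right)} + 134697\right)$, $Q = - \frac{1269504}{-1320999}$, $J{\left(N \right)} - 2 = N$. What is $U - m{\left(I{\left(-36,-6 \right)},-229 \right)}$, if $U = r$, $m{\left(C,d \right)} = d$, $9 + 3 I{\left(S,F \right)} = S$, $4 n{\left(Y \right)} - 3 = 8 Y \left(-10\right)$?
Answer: $\frac{217750332560951}{1761332} \approx 1.2363 \cdot 10^{8}$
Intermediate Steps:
$J{\left(N \right)} = 2 + N$
$n{\left(Y \right)} = \frac{3}{4} - 20 Y$ ($n{\left(Y \right)} = \frac{3}{4} + \frac{8 Y \left(-10\right)}{4} = \frac{3}{4} + \frac{\left(-80\right) Y}{4} = \frac{3}{4} - 20 Y$)
$I{\left(S,F \right)} = -3 + \frac{S}{3}$
$Q = \frac{423168}{440333}$ ($Q = \left(-1269504\right) \left(- \frac{1}{1320999}\right) = \frac{423168}{440333} \approx 0.96102$)
$r = \frac{217749929215923}{1761332}$ ($r = \left(\frac{423168}{440333} + \left(2 + 823\right)\right) \left(\left(\frac{3}{4} - -14980\right) + 134697\right) = \left(\frac{423168}{440333} + 825\right) \left(\left(\frac{3}{4} + 14980\right) + 134697\right) = \frac{363697893 \left(\frac{59923}{4} + 134697\right)}{440333} = \frac{363697893}{440333} \cdot \frac{598711}{4} = \frac{217749929215923}{1761332} \approx 1.2363 \cdot 10^{8}$)
$U = \frac{217749929215923}{1761332} \approx 1.2363 \cdot 10^{8}$
$U - m{\left(I{\left(-36,-6 \right)},-229 \right)} = \frac{217749929215923}{1761332} - -229 = \frac{217749929215923}{1761332} + 229 = \frac{217750332560951}{1761332}$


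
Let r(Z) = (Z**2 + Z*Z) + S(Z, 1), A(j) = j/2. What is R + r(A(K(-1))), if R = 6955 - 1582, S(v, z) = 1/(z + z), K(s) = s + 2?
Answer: 5374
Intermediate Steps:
K(s) = 2 + s
A(j) = j/2 (A(j) = j*(1/2) = j/2)
S(v, z) = 1/(2*z)
r(Z) = 1/2 + 2*Z**2 (r(Z) = (Z**2 + Z*Z) + (1/2)/1 = (Z**2 + Z**2) + (1/2)*1 = 2*Z**2 + 1/2 = 1/2 + 2*Z**2)
R = 5373
R + r(A(K(-1))) = 5373 + (1/2 + 2*((2 - 1)/2)**2) = 5373 + (1/2 + 2*((1/2)*1)**2) = 5373 + (1/2 + 2*(1/2)**2) = 5373 + (1/2 + 2*(1/4)) = 5373 + (1/2 + 1/2) = 5373 + 1 = 5374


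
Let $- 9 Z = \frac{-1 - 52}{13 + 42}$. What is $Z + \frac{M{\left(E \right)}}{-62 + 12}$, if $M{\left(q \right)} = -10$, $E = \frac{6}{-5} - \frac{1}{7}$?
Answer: $\frac{152}{495} \approx 0.30707$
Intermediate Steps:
$E = - \frac{47}{35}$ ($E = 6 \left(- \frac{1}{5}\right) - \frac{1}{7} = - \frac{6}{5} - \frac{1}{7} = - \frac{47}{35} \approx -1.3429$)
$Z = \frac{53}{495}$ ($Z = - \frac{\left(-1 - 52\right) \frac{1}{13 + 42}}{9} = - \frac{\left(-53\right) \frac{1}{55}}{9} = \left(- \frac{1}{9}\right) \left(- \frac{53}{55}\right) = \frac{53}{495} \approx 0.10707$)
$Z + \frac{M{\left(E \right)}}{-62 + 12} = \frac{53}{495} + \frac{1}{-62 + 12} \left(-10\right) = \frac{53}{495} + \frac{1}{-50} \left(-10\right) = \frac{53}{495} - - \frac{1}{5} = \frac{53}{495} + \frac{1}{5} = \frac{152}{495}$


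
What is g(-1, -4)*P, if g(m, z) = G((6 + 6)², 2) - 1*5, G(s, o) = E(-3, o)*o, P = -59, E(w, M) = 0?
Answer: 295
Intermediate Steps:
G(s, o) = 0 (G(s, o) = 0*o = 0)
g(m, z) = -5 (g(m, z) = 0 - 1*5 = 0 - 5 = -5)
g(-1, -4)*P = -5*(-59) = 295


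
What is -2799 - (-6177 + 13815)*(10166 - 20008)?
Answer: 75170397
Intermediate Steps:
-2799 - (-6177 + 13815)*(10166 - 20008) = -2799 - 7638*(-9842) = -2799 - 1*(-75173196) = -2799 + 75173196 = 75170397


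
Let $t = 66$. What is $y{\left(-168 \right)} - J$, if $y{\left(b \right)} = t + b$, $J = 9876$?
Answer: $-9978$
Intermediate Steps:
$y{\left(b \right)} = 66 + b$
$y{\left(-168 \right)} - J = \left(66 - 168\right) - 9876 = -102 - 9876 = -9978$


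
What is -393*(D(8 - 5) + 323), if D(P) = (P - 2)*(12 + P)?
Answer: -132834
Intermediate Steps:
D(P) = (-2 + P)*(12 + P)
-393*(D(8 - 5) + 323) = -393*((-24 + (8 - 5)**2 + 10*(8 - 5)) + 323) = -393*((-24 + 3**2 + 10*3) + 323) = -393*((-24 + 9 + 30) + 323) = -393*(15 + 323) = -393*338 = -132834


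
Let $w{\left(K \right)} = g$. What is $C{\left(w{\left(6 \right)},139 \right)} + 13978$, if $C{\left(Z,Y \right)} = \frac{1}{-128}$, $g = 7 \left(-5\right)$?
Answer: $\frac{1789183}{128} \approx 13978.0$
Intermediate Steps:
$g = -35$
$w{\left(K \right)} = -35$
$C{\left(Z,Y \right)} = - \frac{1}{128}$
$C{\left(w{\left(6 \right)},139 \right)} + 13978 = - \frac{1}{128} + 13978 = \frac{1789183}{128}$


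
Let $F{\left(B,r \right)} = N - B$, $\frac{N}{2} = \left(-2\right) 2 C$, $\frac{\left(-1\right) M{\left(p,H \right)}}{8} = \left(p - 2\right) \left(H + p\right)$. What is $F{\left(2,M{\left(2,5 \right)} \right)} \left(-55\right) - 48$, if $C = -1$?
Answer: $-378$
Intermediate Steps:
$M{\left(p,H \right)} = - 8 \left(-2 + p\right) \left(H + p\right)$ ($M{\left(p,H \right)} = - 8 \left(p - 2\right) \left(H + p\right) = - 8 \left(-2 + p\right) \left(H + p\right)$)
$N = 8$ ($N = 2 \left(-2\right) 2 \left(-1\right) = 2 \left(\left(-4\right) \left(-1\right)\right) = 2 \cdot 4 = 8$)
$F{\left(B,r \right)} = 8 - B$
$F{\left(2,M{\left(2,5 \right)} \right)} \left(-55\right) - 48 = \left(8 - 2\right) \left(-55\right) - 48 = 6 \left(-55\right) - 48 = -330 - 48 = -378$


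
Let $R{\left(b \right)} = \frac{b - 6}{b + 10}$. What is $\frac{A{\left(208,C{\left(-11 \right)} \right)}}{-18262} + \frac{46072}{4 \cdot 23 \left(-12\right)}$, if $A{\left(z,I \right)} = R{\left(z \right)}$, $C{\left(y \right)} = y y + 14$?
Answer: $- \frac{124604755}{2985837} \approx -41.732$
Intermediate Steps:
$C{\left(y \right)} = 14 + y^{2}$ ($C{\left(y \right)} = y^{2} + 14 = 14 + y^{2}$)
$R{\left(b \right)} = \frac{-6 + b}{10 + b}$
$A{\left(z,I \right)} = \frac{-6 + z}{10 + z}$
$\frac{A{\left(208,C{\left(-11 \right)} \right)}}{-18262} + \frac{46072}{4 \cdot 23 \left(-12\right)} = \frac{\frac{1}{10 + 208} \left(-6 + 208\right)}{-18262} + \frac{46072}{4 \cdot 23 \left(-12\right)} = \frac{1}{218} \cdot 202 \left(- \frac{1}{18262}\right) + \frac{46072}{92 \left(-12\right)} = \frac{1}{218} \cdot 202 \left(- \frac{1}{18262}\right) + \frac{46072}{-1104} = \frac{101}{109} \left(- \frac{1}{18262}\right) + 46072 \left(- \frac{1}{1104}\right) = - \frac{101}{1990558} - \frac{5759}{138} = - \frac{124604755}{2985837}$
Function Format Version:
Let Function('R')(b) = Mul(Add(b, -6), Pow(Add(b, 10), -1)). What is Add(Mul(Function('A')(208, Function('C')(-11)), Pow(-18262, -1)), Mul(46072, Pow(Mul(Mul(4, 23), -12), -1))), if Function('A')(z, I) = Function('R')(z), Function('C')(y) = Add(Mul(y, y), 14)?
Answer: Rational(-124604755, 2985837) ≈ -41.732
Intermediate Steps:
Function('C')(y) = Add(14, Pow(y, 2)) (Function('C')(y) = Add(Pow(y, 2), 14) = Add(14, Pow(y, 2)))
Function('R')(b) = Mul(Pow(Add(10, b), -1), Add(-6, b)) (Function('R')(b) = Mul(Add(-6, b), Pow(Add(10, b), -1)) = Mul(Pow(Add(10, b), -1), Add(-6, b)))
Function('A')(z, I) = Mul(Pow(Add(10, z), -1), Add(-6, z))
Add(Mul(Function('A')(208, Function('C')(-11)), Pow(-18262, -1)), Mul(46072, Pow(Mul(Mul(4, 23), -12), -1))) = Add(Mul(Mul(Pow(Add(10, 208), -1), Add(-6, 208)), Pow(-18262, -1)), Mul(46072, Pow(Mul(Mul(4, 23), -12), -1))) = Add(Mul(Mul(Pow(218, -1), 202), Rational(-1, 18262)), Mul(46072, Pow(Mul(92, -12), -1))) = Add(Mul(Mul(Rational(1, 218), 202), Rational(-1, 18262)), Mul(46072, Pow(-1104, -1))) = Add(Mul(Rational(101, 109), Rational(-1, 18262)), Mul(46072, Rational(-1, 1104))) = Add(Rational(-101, 1990558), Rational(-5759, 138)) = Rational(-124604755, 2985837)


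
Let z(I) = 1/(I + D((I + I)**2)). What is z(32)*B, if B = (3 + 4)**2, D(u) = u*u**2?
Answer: 49/68719476768 ≈ 7.1304e-10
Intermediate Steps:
D(u) = u**3
B = 49 (B = 7**2 = 49)
z(I) = 1/(I + 64*I**6) (z(I) = 1/(I + ((I + I)**2)**3) = 1/(I + ((2*I)**2)**3) = 1/(I + (4*I**2)**3) = 1/(I + 64*I**6))
z(32)*B = 49/(32 + 64*32**6) = 49/(32 + 64*1073741824) = 49/(32 + 68719476736) = 49/68719476768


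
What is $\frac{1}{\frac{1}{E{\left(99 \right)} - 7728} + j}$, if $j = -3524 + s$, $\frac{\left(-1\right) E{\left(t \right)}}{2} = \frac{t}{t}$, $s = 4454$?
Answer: $\frac{7730}{7188899} \approx 0.0010753$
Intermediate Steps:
$E{\left(t \right)} = -2$ ($E{\left(t \right)} = - 2 \frac{t}{t} = \left(-2\right) 1 = -2$)
$j = 930$ ($j = -3524 + 4454 = 930$)
$\frac{1}{\frac{1}{E{\left(99 \right)} - 7728} + j} = \frac{1}{\frac{1}{-2 - 7728} + 930} = \frac{1}{\frac{1}{-7730} + 930} = \frac{1}{- \frac{1}{7730} + 930} = \frac{1}{\frac{7188899}{7730}} = \frac{7730}{7188899}$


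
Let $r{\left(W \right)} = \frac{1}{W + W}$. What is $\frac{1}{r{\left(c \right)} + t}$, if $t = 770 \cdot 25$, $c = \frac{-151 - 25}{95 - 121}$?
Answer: $\frac{176}{3388013} \approx 5.1948 \cdot 10^{-5}$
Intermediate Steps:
$c = \frac{88}{13}$ ($c = - \frac{176}{-26} = \left(-176\right) \left(- \frac{1}{26}\right) = \frac{88}{13} \approx 6.7692$)
$t = 19250$
$r{\left(W \right)} = \frac{1}{2 W}$
$\frac{1}{r{\left(c \right)} + t} = \frac{1}{\frac{1}{2 \cdot \frac{88}{13}} + 19250} = \frac{1}{\frac{1}{2} \cdot \frac{13}{88} + 19250} = \frac{1}{\frac{13}{176} + 19250} = \frac{1}{\frac{3388013}{176}} = \frac{176}{3388013}$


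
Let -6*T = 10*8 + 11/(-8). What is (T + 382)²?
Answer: 313537849/2304 ≈ 1.3608e+5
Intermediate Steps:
T = -629/48 (T = -(10*8 + 11/(-8))/6 = -(80 + 11*(-⅛))/6 = -(80 - 11/8)/6 = -⅙*629/8 = -629/48 ≈ -13.104)
(T + 382)² = (-629/48 + 382)² = (17707/48)² = 313537849/2304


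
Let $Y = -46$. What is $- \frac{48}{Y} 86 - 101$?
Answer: $- \frac{259}{23} \approx -11.261$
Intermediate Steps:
$- \frac{48}{Y} 86 - 101 = - \frac{48}{-46} \cdot 86 - 101 = \left(-48\right) \left(- \frac{1}{46}\right) 86 - 101 = \frac{24}{23} \cdot 86 - 101 = \frac{2064}{23} - 101 = - \frac{259}{23}$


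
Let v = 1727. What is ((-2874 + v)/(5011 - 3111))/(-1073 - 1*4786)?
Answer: 37/359100 ≈ 0.00010304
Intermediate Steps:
((-2874 + v)/(5011 - 3111))/(-1073 - 1*4786) = ((-2874 + 1727)/(5011 - 3111))/(-1073 - 1*4786) = (-1147/1900)/(-1073 - 4786) = -1147*1/1900/(-5859) = -1147/1900*(-1/5859) = 37/359100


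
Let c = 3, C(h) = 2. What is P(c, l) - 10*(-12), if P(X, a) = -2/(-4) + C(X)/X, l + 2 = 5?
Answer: 727/6 ≈ 121.17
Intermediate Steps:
l = 3 (l = -2 + 5 = 3)
P(X, a) = ½ + 2/X (P(X, a) = -2/(-4) + 2/X = -2*(-¼) + 2/X = ½ + 2/X)
P(c, l) - 10*(-12) = (½)*(4 + 3)/3 - 10*(-12) = (½)*(⅓)*7 + 120 = 7/6 + 120 = 727/6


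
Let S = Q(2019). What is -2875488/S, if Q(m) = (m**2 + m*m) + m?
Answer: -136928/388321 ≈ -0.35262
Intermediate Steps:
Q(m) = m + 2*m**2 (Q(m) = (m**2 + m**2) + m = 2*m**2 + m = m + 2*m**2)
S = 8154741 (S = 2019*(1 + 2*2019) = 2019*(1 + 4038) = 2019*4039 = 8154741)
-2875488/S = -2875488/8154741 = -2875488*1/8154741 = -136928/388321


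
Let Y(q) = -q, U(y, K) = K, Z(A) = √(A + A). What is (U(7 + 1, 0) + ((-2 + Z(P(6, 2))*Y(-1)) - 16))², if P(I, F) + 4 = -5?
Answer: 306 - 108*I*√2 ≈ 306.0 - 152.74*I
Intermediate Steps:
P(I, F) = -9 (P(I, F) = -4 - 5 = -9)
Z(A) = √2*√A (Z(A) = √(2*A) = √2*√A)
(U(7 + 1, 0) + ((-2 + Z(P(6, 2))*Y(-1)) - 16))² = (0 + ((-2 + (√2*√(-9))*(-1*(-1))) - 16))² = (0 + ((-2 + (√2*(3*I))*1) - 16))² = (0 + ((-2 + (3*I*√2)*1) - 16))² = (0 + ((-2 + 3*I*√2) - 16))² = (0 + (-18 + 3*I*√2))² = (-18 + 3*I*√2)²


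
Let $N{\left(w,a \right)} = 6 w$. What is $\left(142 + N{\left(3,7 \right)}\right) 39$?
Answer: $6240$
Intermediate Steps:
$\left(142 + N{\left(3,7 \right)}\right) 39 = \left(142 + 6 \cdot 3\right) 39 = \left(142 + 18\right) 39 = 160 \cdot 39 = 6240$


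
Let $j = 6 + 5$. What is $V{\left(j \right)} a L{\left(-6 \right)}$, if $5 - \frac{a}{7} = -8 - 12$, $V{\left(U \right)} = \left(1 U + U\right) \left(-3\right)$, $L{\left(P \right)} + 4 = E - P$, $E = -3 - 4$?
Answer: $57750$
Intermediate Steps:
$j = 11$
$E = -7$
$L{\left(P \right)} = -11 - P$ ($L{\left(P \right)} = -4 - \left(7 + P\right) = -11 - P$)
$V{\left(U \right)} = - 6 U$ ($V{\left(U \right)} = \left(U + U\right) \left(-3\right) = 2 U \left(-3\right) = - 6 U$)
$a = 175$ ($a = 35 - 7 \left(-8 - 12\right) = 35 - -140 = 35 + 140 = 175$)
$V{\left(j \right)} a L{\left(-6 \right)} = \left(-6\right) 11 \cdot 175 \left(-11 - -6\right) = \left(-66\right) 175 \left(-11 + 6\right) = \left(-11550\right) \left(-5\right) = 57750$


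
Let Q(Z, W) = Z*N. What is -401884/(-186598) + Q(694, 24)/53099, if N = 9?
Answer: 11252564812/4954083601 ≈ 2.2714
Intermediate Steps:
Q(Z, W) = 9*Z (Q(Z, W) = Z*9 = 9*Z)
-401884/(-186598) + Q(694, 24)/53099 = -401884/(-186598) + (9*694)/53099 = -401884*(-1/186598) + 6246*(1/53099) = 200942/93299 + 6246/53099 = 11252564812/4954083601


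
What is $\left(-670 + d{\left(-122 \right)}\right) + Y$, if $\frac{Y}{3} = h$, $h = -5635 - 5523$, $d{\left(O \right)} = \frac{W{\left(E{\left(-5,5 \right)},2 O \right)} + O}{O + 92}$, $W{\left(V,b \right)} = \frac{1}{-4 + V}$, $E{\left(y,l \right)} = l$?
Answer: $- \frac{1024199}{30} \approx -34140.0$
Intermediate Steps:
$d{\left(O \right)} = \frac{1 + O}{92 + O}$ ($d{\left(O \right)} = \frac{\frac{1}{-4 + 5} + O}{O + 92} = \frac{1^{-1} + O}{92 + O} = \frac{1 + O}{92 + O}$)
$h = -11158$ ($h = -5635 - 5523 = -11158$)
$Y = -33474$ ($Y = 3 \left(-11158\right) = -33474$)
$\left(-670 + d{\left(-122 \right)}\right) + Y = \left(-670 + \frac{1 - 122}{92 - 122}\right) - 33474 = \left(-670 + \frac{1}{-30} \left(-121\right)\right) - 33474 = \left(-670 - - \frac{121}{30}\right) - 33474 = \left(-670 + \frac{121}{30}\right) - 33474 = - \frac{19979}{30} - 33474 = - \frac{1024199}{30}$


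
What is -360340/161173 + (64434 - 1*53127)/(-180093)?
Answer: -22239031577/9675376363 ≈ -2.2985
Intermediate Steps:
-360340/161173 + (64434 - 1*53127)/(-180093) = -360340*1/161173 + (64434 - 53127)*(-1/180093) = -360340/161173 + 11307*(-1/180093) = -360340/161173 - 3769/60031 = -22239031577/9675376363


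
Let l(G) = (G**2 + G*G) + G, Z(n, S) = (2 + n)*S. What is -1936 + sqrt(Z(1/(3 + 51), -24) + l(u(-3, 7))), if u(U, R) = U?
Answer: -1936 + I*sqrt(301)/3 ≈ -1936.0 + 5.7831*I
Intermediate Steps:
Z(n, S) = S*(2 + n)
l(G) = G + 2*G**2 (l(G) = (G**2 + G**2) + G = 2*G**2 + G = G + 2*G**2)
-1936 + sqrt(Z(1/(3 + 51), -24) + l(u(-3, 7))) = -1936 + sqrt(-24*(2 + 1/(3 + 51)) - 3*(1 + 2*(-3))) = -1936 + sqrt(-24*(2 + 1/54) - 3*(1 - 6)) = -1936 + sqrt(-24*(2 + 1/54) - 3*(-5)) = -1936 + sqrt(-24*109/54 + 15) = -1936 + sqrt(-436/9 + 15) = -1936 + sqrt(-301/9) = -1936 + I*sqrt(301)/3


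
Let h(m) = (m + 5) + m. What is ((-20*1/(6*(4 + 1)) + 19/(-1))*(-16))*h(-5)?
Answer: -4720/3 ≈ -1573.3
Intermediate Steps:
h(m) = 5 + 2*m (h(m) = (5 + m) + m = 5 + 2*m)
((-20*1/(6*(4 + 1)) + 19/(-1))*(-16))*h(-5) = ((-20*1/(6*(4 + 1)) + 19/(-1))*(-16))*(5 + 2*(-5)) = ((-20/(5*6) + 19*(-1))*(-16))*(5 - 10) = ((-20/30 - 19)*(-16))*(-5) = ((-20*1/30 - 19)*(-16))*(-5) = ((-2/3 - 19)*(-16))*(-5) = -59/3*(-16)*(-5) = (944/3)*(-5) = -4720/3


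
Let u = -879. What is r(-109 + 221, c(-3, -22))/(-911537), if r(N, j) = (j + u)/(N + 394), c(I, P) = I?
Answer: 441/230618861 ≈ 1.9122e-6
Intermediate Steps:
r(N, j) = (-879 + j)/(394 + N) (r(N, j) = (j - 879)/(N + 394) = (-879 + j)/(394 + N))
r(-109 + 221, c(-3, -22))/(-911537) = ((-879 - 3)/(394 + (-109 + 221)))/(-911537) = (-882/(394 + 112))*(-1/911537) = (-882/506)*(-1/911537) = ((1/506)*(-882))*(-1/911537) = -441/253*(-1/911537) = 441/230618861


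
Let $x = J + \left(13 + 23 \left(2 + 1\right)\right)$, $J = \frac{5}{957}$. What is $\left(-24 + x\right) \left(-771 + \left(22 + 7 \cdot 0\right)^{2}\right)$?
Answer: $- \frac{15931657}{957} \approx -16648.0$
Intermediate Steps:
$J = \frac{5}{957}$ ($J = 5 \cdot \frac{1}{957} = \frac{5}{957} \approx 0.0052247$)
$x = \frac{78479}{957}$ ($x = \frac{5}{957} + \left(13 + 23 \left(2 + 1\right)\right) = \frac{5}{957} + \left(13 + 23 \cdot 3\right) = \frac{5}{957} + \left(13 + 69\right) = \frac{5}{957} + 82 = \frac{78479}{957} \approx 82.005$)
$\left(-24 + x\right) \left(-771 + \left(22 + 7 \cdot 0\right)^{2}\right) = \left(-24 + \frac{78479}{957}\right) \left(-771 + \left(22 + 7 \cdot 0\right)^{2}\right) = \frac{55511 \left(-771 + \left(22 + 0\right)^{2}\right)}{957} = \frac{55511 \left(-771 + 22^{2}\right)}{957} = \frac{55511 \left(-771 + 484\right)}{957} = \frac{55511}{957} \left(-287\right) = - \frac{15931657}{957}$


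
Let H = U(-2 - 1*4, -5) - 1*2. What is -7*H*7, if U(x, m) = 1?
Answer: 49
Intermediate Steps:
H = -1 (H = 1 - 1*2 = 1 - 2 = -1)
-7*H*7 = -7*(-1)*7 = 7*7 = 49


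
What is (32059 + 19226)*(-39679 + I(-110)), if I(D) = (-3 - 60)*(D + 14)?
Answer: -1724765835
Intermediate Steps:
I(D) = -882 - 63*D (I(D) = -63*(14 + D) = -882 - 63*D)
(32059 + 19226)*(-39679 + I(-110)) = (32059 + 19226)*(-39679 + (-882 - 63*(-110))) = 51285*(-39679 + (-882 + 6930)) = 51285*(-39679 + 6048) = 51285*(-33631) = -1724765835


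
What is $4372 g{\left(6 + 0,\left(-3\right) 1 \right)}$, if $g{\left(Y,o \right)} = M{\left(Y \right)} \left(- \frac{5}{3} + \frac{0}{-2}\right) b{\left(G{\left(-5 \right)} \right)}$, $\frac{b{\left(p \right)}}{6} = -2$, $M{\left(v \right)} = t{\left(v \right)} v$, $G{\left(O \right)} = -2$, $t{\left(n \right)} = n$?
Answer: $3147840$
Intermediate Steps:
$M{\left(v \right)} = v^{2}$ ($M{\left(v \right)} = v v = v^{2}$)
$b{\left(p \right)} = -12$ ($b{\left(p \right)} = 6 \left(-2\right) = -12$)
$g{\left(Y,o \right)} = 20 Y^{2}$ ($g{\left(Y,o \right)} = Y^{2} \left(- \frac{5}{3} + \frac{0}{-2}\right) \left(-12\right) = Y^{2} \left(\left(-5\right) \frac{1}{3} + 0 \left(- \frac{1}{2}\right)\right) \left(-12\right) = Y^{2} \left(- \frac{5}{3} + 0\right) \left(-12\right) = Y^{2} \left(- \frac{5}{3}\right) \left(-12\right) = - \frac{5 Y^{2}}{3} \left(-12\right) = 20 Y^{2}$)
$4372 g{\left(6 + 0,\left(-3\right) 1 \right)} = 4372 \cdot 20 \left(6 + 0\right)^{2} = 4372 \cdot 20 \cdot 6^{2} = 4372 \cdot 20 \cdot 36 = 4372 \cdot 720 = 3147840$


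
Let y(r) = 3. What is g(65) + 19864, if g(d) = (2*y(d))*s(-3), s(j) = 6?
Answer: 19900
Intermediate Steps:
g(d) = 36 (g(d) = (2*3)*6 = 6*6 = 36)
g(65) + 19864 = 36 + 19864 = 19900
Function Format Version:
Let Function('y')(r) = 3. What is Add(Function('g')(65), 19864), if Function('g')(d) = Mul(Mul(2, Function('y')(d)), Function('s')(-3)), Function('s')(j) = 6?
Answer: 19900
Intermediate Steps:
Function('g')(d) = 36 (Function('g')(d) = Mul(Mul(2, 3), 6) = Mul(6, 6) = 36)
Add(Function('g')(65), 19864) = Add(36, 19864) = 19900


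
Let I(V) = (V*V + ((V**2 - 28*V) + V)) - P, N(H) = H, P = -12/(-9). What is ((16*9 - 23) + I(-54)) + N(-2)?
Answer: 22223/3 ≈ 7407.7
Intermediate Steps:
P = 4/3 (P = -12*(-1/9) = 4/3 ≈ 1.3333)
I(V) = -4/3 - 27*V + 2*V**2 (I(V) = (V*V + ((V**2 - 28*V) + V)) - 1*4/3 = (V**2 + (V**2 - 27*V)) - 4/3 = (-27*V + 2*V**2) - 4/3 = -4/3 - 27*V + 2*V**2)
((16*9 - 23) + I(-54)) + N(-2) = ((16*9 - 23) + (-4/3 - 27*(-54) + 2*(-54)**2)) - 2 = ((144 - 23) + (-4/3 + 1458 + 2*2916)) - 2 = (121 + (-4/3 + 1458 + 5832)) - 2 = (121 + 21866/3) - 2 = 22229/3 - 2 = 22223/3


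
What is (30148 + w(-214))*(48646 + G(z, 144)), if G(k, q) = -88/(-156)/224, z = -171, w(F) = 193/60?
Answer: 54914601901421/37440 ≈ 1.4667e+9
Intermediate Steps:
w(F) = 193/60 (w(F) = 193*(1/60) = 193/60)
G(k, q) = 11/4368 (G(k, q) = -88*(-1/156)*(1/224) = (22/39)*(1/224) = 11/4368)
(30148 + w(-214))*(48646 + G(z, 144)) = (30148 + 193/60)*(48646 + 11/4368) = (1809073/60)*(212485739/4368) = 54914601901421/37440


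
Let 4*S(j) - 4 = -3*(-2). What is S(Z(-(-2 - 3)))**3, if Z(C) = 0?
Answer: 125/8 ≈ 15.625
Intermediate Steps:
S(j) = 5/2 (S(j) = 1 + (-3*(-2))/4 = 1 + (1/4)*6 = 1 + 3/2 = 5/2)
S(Z(-(-2 - 3)))**3 = (5/2)**3 = 125/8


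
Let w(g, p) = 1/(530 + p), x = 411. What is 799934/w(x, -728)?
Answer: -158386932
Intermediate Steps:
799934/w(x, -728) = 799934/(1/(530 - 728)) = 799934/(1/(-198)) = 799934/(-1/198) = 799934*(-198) = -158386932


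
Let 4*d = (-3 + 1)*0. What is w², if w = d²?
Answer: 0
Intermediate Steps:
d = 0 (d = ((-3 + 1)*0)/4 = (-2*0)/4 = (¼)*0 = 0)
w = 0 (w = 0² = 0)
w² = 0² = 0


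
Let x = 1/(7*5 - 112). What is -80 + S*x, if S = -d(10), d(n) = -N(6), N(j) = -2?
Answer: -6158/77 ≈ -79.974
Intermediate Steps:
x = -1/77 (x = 1/(35 - 112) = 1/(-77) = -1/77 ≈ -0.012987)
d(n) = 2 (d(n) = -1*(-2) = 2)
S = -2 (S = -1*2 = -2)
-80 + S*x = -80 - 2*(-1/77) = -80 + 2/77 = -6158/77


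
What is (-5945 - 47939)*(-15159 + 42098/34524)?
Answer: 1007067361954/1233 ≈ 8.1676e+8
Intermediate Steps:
(-5945 - 47939)*(-15159 + 42098/34524) = -53884*(-15159 + 42098*(1/34524)) = -53884*(-15159 + 3007/2466) = -53884*(-37379087/2466) = 1007067361954/1233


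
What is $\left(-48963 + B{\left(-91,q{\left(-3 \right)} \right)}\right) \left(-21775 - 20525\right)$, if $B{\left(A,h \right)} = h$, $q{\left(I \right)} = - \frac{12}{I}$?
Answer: $2070965700$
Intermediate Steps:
$\left(-48963 + B{\left(-91,q{\left(-3 \right)} \right)}\right) \left(-21775 - 20525\right) = \left(-48963 - \frac{12}{-3}\right) \left(-21775 - 20525\right) = \left(-48963 - -4\right) \left(-42300\right) = \left(-48963 + 4\right) \left(-42300\right) = \left(-48959\right) \left(-42300\right) = 2070965700$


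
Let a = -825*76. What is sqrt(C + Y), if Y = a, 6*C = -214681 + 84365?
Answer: I*sqrt(759774)/3 ≈ 290.55*I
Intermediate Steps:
C = -65158/3 (C = (-214681 + 84365)/6 = (1/6)*(-130316) = -65158/3 ≈ -21719.)
a = -62700 (a = -75*836 = -62700)
Y = -62700
sqrt(C + Y) = sqrt(-65158/3 - 62700) = sqrt(-253258/3) = I*sqrt(759774)/3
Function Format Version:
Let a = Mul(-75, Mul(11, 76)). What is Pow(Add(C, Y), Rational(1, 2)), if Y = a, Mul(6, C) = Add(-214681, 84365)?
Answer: Mul(Rational(1, 3), I, Pow(759774, Rational(1, 2))) ≈ Mul(290.55, I)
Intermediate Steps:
C = Rational(-65158, 3) (C = Mul(Rational(1, 6), Add(-214681, 84365)) = Mul(Rational(1, 6), -130316) = Rational(-65158, 3) ≈ -21719.)
a = -62700 (a = Mul(-75, 836) = -62700)
Y = -62700
Pow(Add(C, Y), Rational(1, 2)) = Pow(Add(Rational(-65158, 3), -62700), Rational(1, 2)) = Pow(Rational(-253258, 3), Rational(1, 2)) = Mul(Rational(1, 3), I, Pow(759774, Rational(1, 2)))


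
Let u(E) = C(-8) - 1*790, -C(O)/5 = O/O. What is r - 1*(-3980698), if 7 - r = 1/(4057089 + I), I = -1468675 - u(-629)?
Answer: 10306877212344/2589209 ≈ 3.9807e+6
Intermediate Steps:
C(O) = -5 (C(O) = -5*O/O = -5*1 = -5)
u(E) = -795 (u(E) = -5 - 1*790 = -5 - 790 = -795)
I = -1467880 (I = -1468675 - 1*(-795) = -1468675 + 795 = -1467880)
r = 18124462/2589209 (r = 7 - 1/(4057089 - 1467880) = 7 - 1/2589209 = 18124462/2589209 ≈ 7.0000)
r - 1*(-3980698) = 18124462/2589209 - 1*(-3980698) = 18124462/2589209 + 3980698 = 10306877212344/2589209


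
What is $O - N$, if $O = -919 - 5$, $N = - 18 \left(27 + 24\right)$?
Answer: $-6$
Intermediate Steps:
$N = -918$ ($N = \left(-18\right) 51 = -918$)
$O = -924$ ($O = -919 - 5 = -924$)
$O - N = -924 - -918 = -924 + 918 = -6$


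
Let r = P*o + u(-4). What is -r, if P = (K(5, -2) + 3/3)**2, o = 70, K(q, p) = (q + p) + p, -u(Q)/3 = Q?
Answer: -292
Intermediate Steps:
u(Q) = -3*Q
K(q, p) = q + 2*p (K(q, p) = (p + q) + p = q + 2*p)
P = 4 (P = ((5 + 2*(-2)) + 3/3)**2 = ((5 - 4) + 3*(1/3))**2 = (1 + 1)**2 = 2**2 = 4)
r = 292 (r = 4*70 - 3*(-4) = 280 + 12 = 292)
-r = -1*292 = -292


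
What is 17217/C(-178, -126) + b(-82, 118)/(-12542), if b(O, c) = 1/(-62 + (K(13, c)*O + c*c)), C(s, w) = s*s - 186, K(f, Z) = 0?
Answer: 1496649724885/2738077105796 ≈ 0.54661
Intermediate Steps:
C(s, w) = -186 + s² (C(s, w) = s² - 186 = -186 + s²)
b(O, c) = 1/(-62 + c²) (b(O, c) = 1/(-62 + (0*O + c*c)) = 1/(-62 + (0 + c²)) = 1/(-62 + c²))
17217/C(-178, -126) + b(-82, 118)/(-12542) = 17217/(-186 + (-178)²) + 1/(-62 + 118²*(-12542)) = 17217/(-186 + 31684) - 1/12542/(-62 + 13924) = 17217/31498 - 1/12542/13862 = 17217*(1/31498) + (1/13862)*(-1/12542) = 17217/31498 - 1/173857204 = 1496649724885/2738077105796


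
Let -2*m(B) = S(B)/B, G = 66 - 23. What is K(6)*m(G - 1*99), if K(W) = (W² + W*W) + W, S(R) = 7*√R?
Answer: 39*I*√14/4 ≈ 36.481*I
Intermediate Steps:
G = 43
K(W) = W + 2*W² (K(W) = (W² + W²) + W = 2*W² + W = W + 2*W²)
m(B) = -7/(2*√B) (m(B) = -7*√B/(2*B) = -7/(2*√B))
K(6)*m(G - 1*99) = (6*(1 + 2*6))*(-7/(2*√(43 - 1*99))) = (6*(1 + 12))*(-7/(2*√(43 - 99))) = (6*13)*(-(-1)*I*√14/8) = 78*(-(-1)*I*√14/8) = 78*(I*√14/8) = 39*I*√14/4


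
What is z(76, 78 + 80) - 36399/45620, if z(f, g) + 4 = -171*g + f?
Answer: -1229312919/45620 ≈ -26947.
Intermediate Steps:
z(f, g) = -4 + f - 171*g (z(f, g) = -4 + (-171*g + f) = -4 + (f - 171*g) = -4 + f - 171*g)
z(76, 78 + 80) - 36399/45620 = (-4 + 76 - 171*(78 + 80)) - 36399/45620 = (-4 + 76 - 171*158) - 36399*1/45620 = (-4 + 76 - 27018) - 36399/45620 = -26946 - 36399/45620 = -1229312919/45620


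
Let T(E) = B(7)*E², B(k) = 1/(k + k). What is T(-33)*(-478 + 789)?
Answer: 338679/14 ≈ 24191.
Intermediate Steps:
B(k) = 1/(2*k)
T(E) = E²/14 (T(E) = ((½)/7)*E² = ((½)*(⅐))*E² = E²/14)
T(-33)*(-478 + 789) = ((1/14)*(-33)²)*(-478 + 789) = ((1/14)*1089)*311 = (1089/14)*311 = 338679/14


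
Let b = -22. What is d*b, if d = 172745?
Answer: -3800390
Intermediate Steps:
d*b = 172745*(-22) = -3800390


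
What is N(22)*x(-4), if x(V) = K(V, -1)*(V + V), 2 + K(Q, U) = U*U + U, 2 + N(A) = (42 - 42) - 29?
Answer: -496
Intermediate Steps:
N(A) = -31 (N(A) = -2 + ((42 - 42) - 29) = -2 + (0 - 29) = -2 - 29 = -31)
K(Q, U) = -2 + U + U² (K(Q, U) = -2 + (U*U + U) = -2 + (U² + U) = -2 + (U + U²) = -2 + U + U²)
x(V) = -4*V (x(V) = (-2 - 1 + (-1)²)*(V + V) = (-2 - 1 + 1)*(2*V) = -4*V)
N(22)*x(-4) = -(-124)*(-4) = -31*16 = -496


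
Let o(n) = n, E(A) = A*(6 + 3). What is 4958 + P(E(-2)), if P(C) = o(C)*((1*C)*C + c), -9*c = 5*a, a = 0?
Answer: -874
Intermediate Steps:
E(A) = 9*A (E(A) = A*9 = 9*A)
c = 0 (c = -5*0/9 = -⅑*0 = 0)
P(C) = C³ (P(C) = C*((1*C)*C + 0) = C*(C*C + 0) = C*(C² + 0) = C*C² = C³)
4958 + P(E(-2)) = 4958 + (9*(-2))³ = 4958 + (-18)³ = 4958 - 5832 = -874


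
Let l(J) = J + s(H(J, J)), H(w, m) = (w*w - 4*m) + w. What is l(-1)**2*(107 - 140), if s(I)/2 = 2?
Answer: -297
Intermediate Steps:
H(w, m) = w + w**2 - 4*m (H(w, m) = (w**2 - 4*m) + w = w + w**2 - 4*m)
s(I) = 4 (s(I) = 2*2 = 4)
l(J) = 4 + J (l(J) = J + 4 = 4 + J)
l(-1)**2*(107 - 140) = (4 - 1)**2*(107 - 140) = 3**2*(-33) = 9*(-33) = -297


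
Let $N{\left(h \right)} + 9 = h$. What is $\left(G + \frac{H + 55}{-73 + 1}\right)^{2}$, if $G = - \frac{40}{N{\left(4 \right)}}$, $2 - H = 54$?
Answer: $\frac{36481}{576} \approx 63.335$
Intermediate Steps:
$H = -52$ ($H = 2 - 54 = -52$)
$N{\left(h \right)} = -9 + h$
$G = 8$ ($G = - \frac{40}{-9 + 4} = - \frac{40}{-5} = \left(-40\right) \left(- \frac{1}{5}\right) = 8$)
$\left(G + \frac{H + 55}{-73 + 1}\right)^{2} = \left(8 + \frac{-52 + 55}{-73 + 1}\right)^{2} = \left(8 + \frac{3}{-72}\right)^{2} = \left(8 + 3 \left(- \frac{1}{72}\right)\right)^{2} = \left(8 - \frac{1}{24}\right)^{2} = \left(\frac{191}{24}\right)^{2} = \frac{36481}{576}$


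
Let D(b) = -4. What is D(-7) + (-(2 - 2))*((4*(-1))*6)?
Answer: -4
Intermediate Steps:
D(-7) + (-(2 - 2))*((4*(-1))*6) = -4 + (-(2 - 2))*((4*(-1))*6) = -4 + (-1*0)*(-4*6) = -4 + 0*(-24) = -4 + 0 = -4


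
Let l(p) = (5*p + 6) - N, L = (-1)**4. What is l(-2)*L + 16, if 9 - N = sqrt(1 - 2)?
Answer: 3 + I ≈ 3.0 + 1.0*I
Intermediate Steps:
L = 1
N = 9 - I (N = 9 - sqrt(1 - 2) = 9 - sqrt(-1) = 9 - I ≈ 9.0 - 1.0*I)
l(p) = -3 + I + 5*p (l(p) = (5*p + 6) - (9 - I) = (6 + 5*p) + (-9 + I) = -3 + I + 5*p)
l(-2)*L + 16 = (-3 + I + 5*(-2))*1 + 16 = (-3 + I - 10)*1 + 16 = (-13 + I)*1 + 16 = (-13 + I) + 16 = 3 + I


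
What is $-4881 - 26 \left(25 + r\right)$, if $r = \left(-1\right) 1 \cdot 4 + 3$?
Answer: $-5505$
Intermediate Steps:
$r = -1$ ($r = \left(-1\right) 4 + 3 = -4 + 3 = -1$)
$-4881 - 26 \left(25 + r\right) = -4881 - 26 \left(25 - 1\right) = -4881 - 26 \cdot 24 = -4881 - 624 = -5505$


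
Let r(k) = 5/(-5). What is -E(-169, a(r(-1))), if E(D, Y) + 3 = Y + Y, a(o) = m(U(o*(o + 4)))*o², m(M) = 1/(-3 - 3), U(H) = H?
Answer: 10/3 ≈ 3.3333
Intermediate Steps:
r(k) = -1 (r(k) = 5*(-⅕) = -1)
m(M) = -⅙ (m(M) = 1/(-6) = -⅙)
a(o) = -o²/6
E(D, Y) = -3 + 2*Y (E(D, Y) = -3 + (Y + Y) = -3 + 2*Y)
-E(-169, a(r(-1))) = -(-3 + 2*(-⅙*(-1)²)) = -(-3 + 2*(-⅙*1)) = -(-3 + 2*(-⅙)) = -(-3 - ⅓) = -1*(-10/3) = 10/3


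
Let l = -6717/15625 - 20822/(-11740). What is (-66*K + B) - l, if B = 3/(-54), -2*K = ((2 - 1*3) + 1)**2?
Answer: -115504714/82546875 ≈ -1.3993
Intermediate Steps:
K = 0 (K = -((2 - 1*3) + 1)**2/2 = -((2 - 3) + 1)**2/2 = -(-1 + 1)**2/2 = -1/2*0**2 = -1/2*0 = 0)
B = -1/18 (B = 3*(-1/54) = -1/18 ≈ -0.055556)
l = 24648617/18343750 (l = -6717*1/15625 - 20822*(-1/11740) = -6717/15625 + 10411/5870 = 24648617/18343750 ≈ 1.3437)
(-66*K + B) - l = (-66*0 - 1/18) - 1*24648617/18343750 = (0 - 1/18) - 24648617/18343750 = -1/18 - 24648617/18343750 = -115504714/82546875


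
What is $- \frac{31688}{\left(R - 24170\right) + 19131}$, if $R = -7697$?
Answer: $\frac{3961}{1592} \approx 2.4881$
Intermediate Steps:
$- \frac{31688}{\left(R - 24170\right) + 19131} = - \frac{31688}{\left(-7697 - 24170\right) + 19131} = - \frac{31688}{-31867 + 19131} = - \frac{31688}{-12736} = \left(-31688\right) \left(- \frac{1}{12736}\right) = \frac{3961}{1592}$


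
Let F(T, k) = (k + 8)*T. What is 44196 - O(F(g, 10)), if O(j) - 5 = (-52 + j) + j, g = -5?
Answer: 44423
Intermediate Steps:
F(T, k) = T*(8 + k) (F(T, k) = (8 + k)*T = T*(8 + k))
O(j) = -47 + 2*j (O(j) = 5 + ((-52 + j) + j) = 5 + (-52 + 2*j) = -47 + 2*j)
44196 - O(F(g, 10)) = 44196 - (-47 + 2*(-5*(8 + 10))) = 44196 - (-47 + 2*(-5*18)) = 44196 - (-47 + 2*(-90)) = 44196 - (-47 - 180) = 44196 - 1*(-227) = 44196 + 227 = 44423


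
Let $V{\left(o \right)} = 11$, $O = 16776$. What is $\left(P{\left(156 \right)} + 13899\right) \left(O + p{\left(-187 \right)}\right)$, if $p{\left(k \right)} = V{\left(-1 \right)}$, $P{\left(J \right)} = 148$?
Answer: $235806989$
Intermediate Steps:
$p{\left(k \right)} = 11$
$\left(P{\left(156 \right)} + 13899\right) \left(O + p{\left(-187 \right)}\right) = \left(148 + 13899\right) \left(16776 + 11\right) = 14047 \cdot 16787 = 235806989$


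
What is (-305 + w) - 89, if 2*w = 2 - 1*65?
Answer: -851/2 ≈ -425.50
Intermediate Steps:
w = -63/2 (w = (2 - 1*65)/2 = (2 - 65)/2 = (1/2)*(-63) = -63/2 ≈ -31.500)
(-305 + w) - 89 = (-305 - 63/2) - 89 = -673/2 - 89 = -851/2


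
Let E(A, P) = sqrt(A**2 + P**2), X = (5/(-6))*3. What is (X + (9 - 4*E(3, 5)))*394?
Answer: 2561 - 1576*sqrt(34) ≈ -6628.6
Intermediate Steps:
X = -5/2 (X = -1/6*5*3 = -5/6*3 = -5/2 ≈ -2.5000)
(X + (9 - 4*E(3, 5)))*394 = (-5/2 + (9 - 4*sqrt(3**2 + 5**2)))*394 = (-5/2 + (9 - 4*sqrt(9 + 25)))*394 = (-5/2 + (9 - 4*sqrt(34)))*394 = (13/2 - 4*sqrt(34))*394 = 2561 - 1576*sqrt(34)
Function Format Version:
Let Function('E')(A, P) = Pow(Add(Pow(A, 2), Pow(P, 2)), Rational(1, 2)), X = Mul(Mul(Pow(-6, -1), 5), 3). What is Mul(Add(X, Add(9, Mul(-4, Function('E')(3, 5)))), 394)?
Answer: Add(2561, Mul(-1576, Pow(34, Rational(1, 2)))) ≈ -6628.6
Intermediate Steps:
X = Rational(-5, 2) (X = Mul(Mul(Rational(-1, 6), 5), 3) = Mul(Rational(-5, 6), 3) = Rational(-5, 2) ≈ -2.5000)
Mul(Add(X, Add(9, Mul(-4, Function('E')(3, 5)))), 394) = Mul(Add(Rational(-5, 2), Add(9, Mul(-4, Pow(Add(Pow(3, 2), Pow(5, 2)), Rational(1, 2))))), 394) = Mul(Add(Rational(-5, 2), Add(9, Mul(-4, Pow(Add(9, 25), Rational(1, 2))))), 394) = Mul(Add(Rational(-5, 2), Add(9, Mul(-4, Pow(34, Rational(1, 2))))), 394) = Mul(Add(Rational(13, 2), Mul(-4, Pow(34, Rational(1, 2)))), 394) = Add(2561, Mul(-1576, Pow(34, Rational(1, 2))))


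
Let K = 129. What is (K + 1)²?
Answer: 16900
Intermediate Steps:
(K + 1)² = (129 + 1)² = 130² = 16900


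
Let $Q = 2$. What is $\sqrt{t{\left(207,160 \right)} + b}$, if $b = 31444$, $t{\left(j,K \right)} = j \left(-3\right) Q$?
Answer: $\sqrt{30202} \approx 173.79$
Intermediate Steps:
$t{\left(j,K \right)} = - 6 j$ ($t{\left(j,K \right)} = j \left(-3\right) 2 = - 3 j 2 = - 6 j$)
$\sqrt{t{\left(207,160 \right)} + b} = \sqrt{\left(-6\right) 207 + 31444} = \sqrt{-1242 + 31444} = \sqrt{30202}$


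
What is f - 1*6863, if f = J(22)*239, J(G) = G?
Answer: -1605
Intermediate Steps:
f = 5258 (f = 22*239 = 5258)
f - 1*6863 = 5258 - 1*6863 = 5258 - 6863 = -1605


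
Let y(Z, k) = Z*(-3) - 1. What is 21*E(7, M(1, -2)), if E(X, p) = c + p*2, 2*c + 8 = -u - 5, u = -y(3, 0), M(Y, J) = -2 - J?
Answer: -483/2 ≈ -241.50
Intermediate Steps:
y(Z, k) = -1 - 3*Z (y(Z, k) = -3*Z - 1 = -1 - 3*Z)
u = 10 (u = -(-1 - 3*3) = -(-1 - 9) = -1*(-10) = 10)
c = -23/2 (c = -4 + (-1*10 - 5)/2 = -4 + (-10 - 5)/2 = -4 + (1/2)*(-15) = -4 - 15/2 = -23/2 ≈ -11.500)
E(X, p) = -23/2 + 2*p (E(X, p) = -23/2 + p*2 = -23/2 + 2*p)
21*E(7, M(1, -2)) = 21*(-23/2 + 2*(-2 - 1*(-2))) = 21*(-23/2 + 2*(-2 + 2)) = 21*(-23/2 + 2*0) = 21*(-23/2 + 0) = 21*(-23/2) = -483/2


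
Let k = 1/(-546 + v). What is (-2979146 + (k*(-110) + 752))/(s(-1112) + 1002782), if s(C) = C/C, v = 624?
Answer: -116157421/39108537 ≈ -2.9701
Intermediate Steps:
s(C) = 1
k = 1/78 (k = 1/(-546 + 624) = 1/78 ≈ 0.012821)
(-2979146 + (k*(-110) + 752))/(s(-1112) + 1002782) = (-2979146 + ((1/78)*(-110) + 752))/(1 + 1002782) = (-2979146 + (-55/39 + 752))/1002783 = (-2979146 + 29273/39)*(1/1002783) = -116157421/39*1/1002783 = -116157421/39108537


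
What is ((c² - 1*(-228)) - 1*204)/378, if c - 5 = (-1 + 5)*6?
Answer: 865/378 ≈ 2.2884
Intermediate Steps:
c = 29 (c = 5 + (-1 + 5)*6 = 5 + 4*6 = 5 + 24 = 29)
((c² - 1*(-228)) - 1*204)/378 = ((29² - 1*(-228)) - 1*204)/378 = ((841 + 228) - 204)*(1/378) = (1069 - 204)*(1/378) = 865*(1/378) = 865/378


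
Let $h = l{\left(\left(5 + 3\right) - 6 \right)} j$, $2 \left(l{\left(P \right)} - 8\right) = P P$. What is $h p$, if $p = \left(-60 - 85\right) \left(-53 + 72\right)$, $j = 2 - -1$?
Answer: $-82650$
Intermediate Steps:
$l{\left(P \right)} = 8 + \frac{P^{2}}{2}$ ($l{\left(P \right)} = 8 + \frac{P P}{2} = 8 + \frac{P^{2}}{2}$)
$j = 3$ ($j = 2 + 1 = 3$)
$p = -2755$ ($p = \left(-145\right) 19 = -2755$)
$h = 30$ ($h = \left(8 + \frac{\left(\left(5 + 3\right) - 6\right)^{2}}{2}\right) 3 = \left(8 + \frac{\left(8 - 6\right)^{2}}{2}\right) 3 = \left(8 + \frac{2^{2}}{2}\right) 3 = \left(8 + \frac{1}{2} \cdot 4\right) 3 = \left(8 + 2\right) 3 = 10 \cdot 3 = 30$)
$h p = 30 \left(-2755\right) = -82650$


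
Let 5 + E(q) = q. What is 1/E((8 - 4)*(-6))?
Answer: -1/29 ≈ -0.034483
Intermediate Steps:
E(q) = -5 + q
1/E((8 - 4)*(-6)) = 1/(-5 + (8 - 4)*(-6)) = 1/(-5 + 4*(-6)) = 1/(-5 - 24) = 1/(-29) = -1/29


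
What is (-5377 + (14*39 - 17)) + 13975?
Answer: 9127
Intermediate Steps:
(-5377 + (14*39 - 17)) + 13975 = (-5377 + (546 - 17)) + 13975 = (-5377 + 529) + 13975 = -4848 + 13975 = 9127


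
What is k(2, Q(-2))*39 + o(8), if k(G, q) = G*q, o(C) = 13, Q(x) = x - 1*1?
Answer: -221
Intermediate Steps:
Q(x) = -1 + x (Q(x) = x - 1 = -1 + x)
k(2, Q(-2))*39 + o(8) = (2*(-1 - 2))*39 + 13 = (2*(-3))*39 + 13 = -6*39 + 13 = -234 + 13 = -221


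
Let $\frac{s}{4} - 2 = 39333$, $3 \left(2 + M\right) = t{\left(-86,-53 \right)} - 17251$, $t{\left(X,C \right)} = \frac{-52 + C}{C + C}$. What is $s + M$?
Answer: $\frac{48204983}{318} \approx 1.5159 \cdot 10^{5}$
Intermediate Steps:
$t{\left(X,C \right)} = \frac{-52 + C}{2 C}$
$M = - \frac{1829137}{318}$ ($M = -2 + \frac{\frac{-52 - 53}{2 \left(-53\right)} - 17251}{3} = -2 + \frac{\frac{1}{2} \left(- \frac{1}{53}\right) \left(-105\right) - 17251}{3} = -2 + \frac{\frac{105}{106} - 17251}{3} = -2 + \frac{1}{3} \left(- \frac{1828501}{106}\right) = -2 - \frac{1828501}{318} = - \frac{1829137}{318} \approx -5752.0$)
$s = 157340$ ($s = 8 + 4 \cdot 39333 = 8 + 157332 = 157340$)
$s + M = 157340 - \frac{1829137}{318} = \frac{48204983}{318}$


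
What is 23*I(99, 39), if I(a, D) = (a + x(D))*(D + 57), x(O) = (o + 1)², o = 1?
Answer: 227424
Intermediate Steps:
x(O) = 4 (x(O) = (1 + 1)² = 2² = 4)
I(a, D) = (4 + a)*(57 + D) (I(a, D) = (a + 4)*(D + 57) = (4 + a)*(57 + D))
23*I(99, 39) = 23*(228 + 4*39 + 57*99 + 39*99) = 23*(228 + 156 + 5643 + 3861) = 23*9888 = 227424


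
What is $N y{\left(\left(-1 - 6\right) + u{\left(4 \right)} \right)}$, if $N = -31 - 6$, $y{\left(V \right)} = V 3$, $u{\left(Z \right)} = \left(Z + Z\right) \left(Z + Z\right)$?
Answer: $-6327$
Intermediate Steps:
$u{\left(Z \right)} = 4 Z^{2}$ ($u{\left(Z \right)} = 2 Z 2 Z = 4 Z^{2}$)
$y{\left(V \right)} = 3 V$
$N = -37$ ($N = -31 - 6 = -37$)
$N y{\left(\left(-1 - 6\right) + u{\left(4 \right)} \right)} = - 37 \cdot 3 \left(\left(-1 - 6\right) + 4 \cdot 4^{2}\right) = - 37 \cdot 3 \left(-7 + 4 \cdot 16\right) = - 37 \cdot 3 \left(-7 + 64\right) = - 37 \cdot 3 \cdot 57 = \left(-37\right) 171 = -6327$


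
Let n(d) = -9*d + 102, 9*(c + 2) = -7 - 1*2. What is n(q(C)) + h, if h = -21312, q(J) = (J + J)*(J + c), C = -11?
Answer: -23982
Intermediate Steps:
c = -3 (c = -2 + (-7 - 1*2)/9 = -2 + (-7 - 2)/9 = -2 + (⅑)*(-9) = -2 - 1 = -3)
q(J) = 2*J*(-3 + J) (q(J) = (J + J)*(J - 3) = (2*J)*(-3 + J) = 2*J*(-3 + J))
n(d) = 102 - 9*d
n(q(C)) + h = (102 - 18*(-11)*(-3 - 11)) - 21312 = (102 - 18*(-11)*(-14)) - 21312 = (102 - 9*308) - 21312 = (102 - 2772) - 21312 = -2670 - 21312 = -23982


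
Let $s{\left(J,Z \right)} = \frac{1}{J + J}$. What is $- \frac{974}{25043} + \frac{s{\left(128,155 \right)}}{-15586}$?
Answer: $- \frac{3886300627}{99921970688} \approx -0.038893$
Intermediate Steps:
$s{\left(J,Z \right)} = \frac{1}{2 J}$
$- \frac{974}{25043} + \frac{s{\left(128,155 \right)}}{-15586} = - \frac{974}{25043} + \frac{\frac{1}{2} \cdot \frac{1}{128}}{-15586} = \left(-974\right) \frac{1}{25043} + \frac{1}{2} \cdot \frac{1}{128} \left(- \frac{1}{15586}\right) = - \frac{974}{25043} + \frac{1}{256} \left(- \frac{1}{15586}\right) = - \frac{974}{25043} - \frac{1}{3990016} = - \frac{3886300627}{99921970688}$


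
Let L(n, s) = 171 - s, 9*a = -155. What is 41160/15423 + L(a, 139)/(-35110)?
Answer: 240772344/90250255 ≈ 2.6678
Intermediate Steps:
a = -155/9 (a = (1/9)*(-155) = -155/9 ≈ -17.222)
41160/15423 + L(a, 139)/(-35110) = 41160/15423 + (171 - 1*139)/(-35110) = 41160*(1/15423) + (171 - 139)*(-1/35110) = 13720/5141 + 32*(-1/35110) = 13720/5141 - 16/17555 = 240772344/90250255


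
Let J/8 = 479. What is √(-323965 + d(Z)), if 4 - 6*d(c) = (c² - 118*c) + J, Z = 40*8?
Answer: I*√3018387/3 ≈ 579.12*I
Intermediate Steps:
J = 3832 (J = 8*479 = 3832)
Z = 320
d(c) = -638 - c²/6 + 59*c/3 (d(c) = ⅔ - ((c² - 118*c) + 3832)/6 = ⅔ - (3832 + c² - 118*c)/6 = ⅔ + (-1916/3 - c²/6 + 59*c/3) = -638 - c²/6 + 59*c/3)
√(-323965 + d(Z)) = √(-323965 + (-638 - ⅙*320² + (59/3)*320)) = √(-323965 + (-638 - ⅙*102400 + 18880/3)) = √(-323965 + (-638 - 51200/3 + 18880/3)) = √(-323965 - 34234/3) = √(-1006129/3) = I*√3018387/3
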